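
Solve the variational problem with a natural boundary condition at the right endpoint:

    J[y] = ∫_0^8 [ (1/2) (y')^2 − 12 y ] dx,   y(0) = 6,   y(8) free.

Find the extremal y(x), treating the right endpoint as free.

The Lagrangian L = (1/2) (y')^2 − 12 y gives
    ∂L/∂y = −12,   ∂L/∂y' = y'.
Euler-Lagrange: d/dx(y') − (−12) = 0, i.e. y'' + 12 = 0, so
    y(x) = −(12/2) x^2 + C1 x + C2.
Fixed left endpoint y(0) = 6 ⇒ C2 = 6.
The right endpoint x = 8 is free, so the natural (transversality) condition is ∂L/∂y' |_{x=8} = 0, i.e. y'(8) = 0.
Compute y'(x) = −12 x + C1, so y'(8) = −96 + C1 = 0 ⇒ C1 = 96.
Therefore the extremal is
    y(x) = −6 x^2 + 96 x + 6.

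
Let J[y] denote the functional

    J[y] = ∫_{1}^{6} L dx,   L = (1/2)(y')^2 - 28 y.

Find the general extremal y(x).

The Lagrangian is L = (1/2)(y')^2 - 28 y.
∂L/∂y = -28.
∂L/∂y' = y'.
The Euler-Lagrange equation d/dx(∂L/∂y') − ∂L/∂y = 0 becomes:
    y'' + 28 = 0
General solution: y(x) = -14 x^2 + A x + B, where A and B are arbitrary constants fixed by the endpoint conditions.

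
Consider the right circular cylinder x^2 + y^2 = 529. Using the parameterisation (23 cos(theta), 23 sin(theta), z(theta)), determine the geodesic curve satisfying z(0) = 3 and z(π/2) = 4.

Parameterise the cylinder of radius R = 23 as
    r(θ) = (23 cos θ, 23 sin θ, z(θ)).
The arc-length element is
    ds = sqrt(529 + (dz/dθ)^2) dθ,
so the Lagrangian is L = sqrt(529 + z'^2).
L depends on z' only, not on z or θ, so ∂L/∂z = 0 and
    ∂L/∂z' = z' / sqrt(529 + z'^2).
The Euler-Lagrange equation gives
    d/dθ( z' / sqrt(529 + z'^2) ) = 0,
so z' is constant. Integrating once:
    z(θ) = a θ + b,
a helix on the cylinder (a straight line when the cylinder is unrolled). The constants a, b are determined by the endpoint conditions.
With endpoint conditions z(0) = 3 and z(π/2) = 4: from z(0) = b we get b = 3, and a·π/2 + 3 = 4 gives a = 2/π, so
    z(θ) = (2/π) θ + 3.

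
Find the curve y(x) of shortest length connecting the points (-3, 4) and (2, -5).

Arc-length functional: J[y] = ∫ sqrt(1 + (y')^2) dx.
Lagrangian L = sqrt(1 + (y')^2) has no explicit y dependence, so ∂L/∂y = 0 and the Euler-Lagrange equation gives
    d/dx( y' / sqrt(1 + (y')^2) ) = 0  ⇒  y' / sqrt(1 + (y')^2) = const.
Hence y' is constant, so y(x) is affine.
Fitting the endpoints (-3, 4) and (2, -5):
    slope m = ((-5) − 4) / (2 − (-3)) = -9/5,
    intercept c = 4 − m·(-3) = -7/5.
Extremal: y(x) = (-9/5) x - 7/5.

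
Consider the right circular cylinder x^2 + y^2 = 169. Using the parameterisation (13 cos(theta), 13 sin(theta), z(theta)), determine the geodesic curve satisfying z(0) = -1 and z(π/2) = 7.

Parameterise the cylinder of radius R = 13 as
    r(θ) = (13 cos θ, 13 sin θ, z(θ)).
The arc-length element is
    ds = sqrt(169 + (dz/dθ)^2) dθ,
so the Lagrangian is L = sqrt(169 + z'^2).
L depends on z' only, not on z or θ, so ∂L/∂z = 0 and
    ∂L/∂z' = z' / sqrt(169 + z'^2).
The Euler-Lagrange equation gives
    d/dθ( z' / sqrt(169 + z'^2) ) = 0,
so z' is constant. Integrating once:
    z(θ) = a θ + b,
a helix on the cylinder (a straight line when the cylinder is unrolled). The constants a, b are determined by the endpoint conditions.
With endpoint conditions z(0) = -1 and z(π/2) = 7: from z(0) = b we get b = -1, and a·π/2 + -1 = 7 gives a = 16/π, so
    z(θ) = (16/π) θ − 1.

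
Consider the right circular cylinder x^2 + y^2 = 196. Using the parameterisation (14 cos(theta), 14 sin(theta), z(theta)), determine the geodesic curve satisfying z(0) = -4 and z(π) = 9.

Parameterise the cylinder of radius R = 14 as
    r(θ) = (14 cos θ, 14 sin θ, z(θ)).
The arc-length element is
    ds = sqrt(196 + (dz/dθ)^2) dθ,
so the Lagrangian is L = sqrt(196 + z'^2).
L depends on z' only, not on z or θ, so ∂L/∂z = 0 and
    ∂L/∂z' = z' / sqrt(196 + z'^2).
The Euler-Lagrange equation gives
    d/dθ( z' / sqrt(196 + z'^2) ) = 0,
so z' is constant. Integrating once:
    z(θ) = a θ + b,
a helix on the cylinder (a straight line when the cylinder is unrolled). The constants a, b are determined by the endpoint conditions.
With endpoint conditions z(0) = -4 and z(π) = 9: from z(0) = b we get b = -4, and a·π + -4 = 9 gives a = 13/π, so
    z(θ) = (13/π) θ − 4.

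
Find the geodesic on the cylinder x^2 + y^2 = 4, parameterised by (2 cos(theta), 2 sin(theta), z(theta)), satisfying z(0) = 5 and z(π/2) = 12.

Parameterise the cylinder of radius R = 2 as
    r(θ) = (2 cos θ, 2 sin θ, z(θ)).
The arc-length element is
    ds = sqrt(4 + (dz/dθ)^2) dθ,
so the Lagrangian is L = sqrt(4 + z'^2).
L depends on z' only, not on z or θ, so ∂L/∂z = 0 and
    ∂L/∂z' = z' / sqrt(4 + z'^2).
The Euler-Lagrange equation gives
    d/dθ( z' / sqrt(4 + z'^2) ) = 0,
so z' is constant. Integrating once:
    z(θ) = a θ + b,
a helix on the cylinder (a straight line when the cylinder is unrolled). The constants a, b are determined by the endpoint conditions.
With endpoint conditions z(0) = 5 and z(π/2) = 12: from z(0) = b we get b = 5, and a·π/2 + 5 = 12 gives a = 14/π, so
    z(θ) = (14/π) θ + 5.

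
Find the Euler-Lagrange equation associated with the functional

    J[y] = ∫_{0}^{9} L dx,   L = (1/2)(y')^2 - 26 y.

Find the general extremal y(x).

The Lagrangian is L = (1/2)(y')^2 - 26 y.
∂L/∂y = -26.
∂L/∂y' = y'.
The Euler-Lagrange equation d/dx(∂L/∂y') − ∂L/∂y = 0 becomes:
    y'' + 26 = 0
General solution: y(x) = -13 x^2 + A x + B, where A and B are arbitrary constants fixed by the endpoint conditions.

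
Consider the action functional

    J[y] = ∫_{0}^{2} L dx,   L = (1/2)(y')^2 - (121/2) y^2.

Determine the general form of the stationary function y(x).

The Lagrangian is L = (1/2)(y')^2 - (121/2) y^2.
∂L/∂y = -121y.
∂L/∂y' = y'.
The Euler-Lagrange equation d/dx(∂L/∂y') − ∂L/∂y = 0 becomes:
    y'' + 121 y = 0
General solution: y(x) = A sin(11x) + B cos(11x), where A and B are arbitrary constants fixed by the endpoint conditions.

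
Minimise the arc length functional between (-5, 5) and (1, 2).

Arc-length functional: J[y] = ∫ sqrt(1 + (y')^2) dx.
Lagrangian L = sqrt(1 + (y')^2) has no explicit y dependence, so ∂L/∂y = 0 and the Euler-Lagrange equation gives
    d/dx( y' / sqrt(1 + (y')^2) ) = 0  ⇒  y' / sqrt(1 + (y')^2) = const.
Hence y' is constant, so y(x) is affine.
Fitting the endpoints (-5, 5) and (1, 2):
    slope m = (2 − 5) / (1 − (-5)) = -1/2,
    intercept c = 5 − m·(-5) = 5/2.
Extremal: y(x) = (-1/2) x + 5/2.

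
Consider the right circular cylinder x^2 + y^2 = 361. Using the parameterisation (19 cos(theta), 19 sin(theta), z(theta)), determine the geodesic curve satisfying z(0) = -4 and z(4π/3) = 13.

Parameterise the cylinder of radius R = 19 as
    r(θ) = (19 cos θ, 19 sin θ, z(θ)).
The arc-length element is
    ds = sqrt(361 + (dz/dθ)^2) dθ,
so the Lagrangian is L = sqrt(361 + z'^2).
L depends on z' only, not on z or θ, so ∂L/∂z = 0 and
    ∂L/∂z' = z' / sqrt(361 + z'^2).
The Euler-Lagrange equation gives
    d/dθ( z' / sqrt(361 + z'^2) ) = 0,
so z' is constant. Integrating once:
    z(θ) = a θ + b,
a helix on the cylinder (a straight line when the cylinder is unrolled). The constants a, b are determined by the endpoint conditions.
With endpoint conditions z(0) = -4 and z(4π/3) = 13: from z(0) = b we get b = -4, and a·4π/3 + -4 = 13 gives a = 51/(4π), so
    z(θ) = (51/(4π)) θ − 4.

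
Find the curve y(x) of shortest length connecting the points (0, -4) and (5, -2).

Arc-length functional: J[y] = ∫ sqrt(1 + (y')^2) dx.
Lagrangian L = sqrt(1 + (y')^2) has no explicit y dependence, so ∂L/∂y = 0 and the Euler-Lagrange equation gives
    d/dx( y' / sqrt(1 + (y')^2) ) = 0  ⇒  y' / sqrt(1 + (y')^2) = const.
Hence y' is constant, so y(x) is affine.
Fitting the endpoints (0, -4) and (5, -2):
    slope m = ((-2) − (-4)) / (5 − 0) = 2/5,
    intercept c = (-4) − m·0 = -4.
Extremal: y(x) = (2/5) x - 4.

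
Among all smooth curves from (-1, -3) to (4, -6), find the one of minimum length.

Arc-length functional: J[y] = ∫ sqrt(1 + (y')^2) dx.
Lagrangian L = sqrt(1 + (y')^2) has no explicit y dependence, so ∂L/∂y = 0 and the Euler-Lagrange equation gives
    d/dx( y' / sqrt(1 + (y')^2) ) = 0  ⇒  y' / sqrt(1 + (y')^2) = const.
Hence y' is constant, so y(x) is affine.
Fitting the endpoints (-1, -3) and (4, -6):
    slope m = ((-6) − (-3)) / (4 − (-1)) = -3/5,
    intercept c = (-3) − m·(-1) = -18/5.
Extremal: y(x) = (-3/5) x - 18/5.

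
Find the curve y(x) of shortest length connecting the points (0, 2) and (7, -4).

Arc-length functional: J[y] = ∫ sqrt(1 + (y')^2) dx.
Lagrangian L = sqrt(1 + (y')^2) has no explicit y dependence, so ∂L/∂y = 0 and the Euler-Lagrange equation gives
    d/dx( y' / sqrt(1 + (y')^2) ) = 0  ⇒  y' / sqrt(1 + (y')^2) = const.
Hence y' is constant, so y(x) is affine.
Fitting the endpoints (0, 2) and (7, -4):
    slope m = ((-4) − 2) / (7 − 0) = -6/7,
    intercept c = 2 − m·0 = 2.
Extremal: y(x) = (-6/7) x + 2.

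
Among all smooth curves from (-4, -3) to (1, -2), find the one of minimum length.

Arc-length functional: J[y] = ∫ sqrt(1 + (y')^2) dx.
Lagrangian L = sqrt(1 + (y')^2) has no explicit y dependence, so ∂L/∂y = 0 and the Euler-Lagrange equation gives
    d/dx( y' / sqrt(1 + (y')^2) ) = 0  ⇒  y' / sqrt(1 + (y')^2) = const.
Hence y' is constant, so y(x) is affine.
Fitting the endpoints (-4, -3) and (1, -2):
    slope m = ((-2) − (-3)) / (1 − (-4)) = 1/5,
    intercept c = (-3) − m·(-4) = -11/5.
Extremal: y(x) = (1/5) x - 11/5.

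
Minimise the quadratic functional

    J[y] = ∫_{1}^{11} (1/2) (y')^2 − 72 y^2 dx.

The Lagrangian is L = (1/2) (y')^2 − 72 y^2.
Compute ∂L/∂y = -144y, ∂L/∂y' = y'.
The Euler-Lagrange equation d/dx(∂L/∂y') − ∂L/∂y = 0 reduces to
    y'' + 144 y = 0.
Its general solution is
    y(x) = A sin(12x) + B cos(12x),
with A, B fixed by the endpoint conditions.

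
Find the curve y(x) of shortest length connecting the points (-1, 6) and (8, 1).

Arc-length functional: J[y] = ∫ sqrt(1 + (y')^2) dx.
Lagrangian L = sqrt(1 + (y')^2) has no explicit y dependence, so ∂L/∂y = 0 and the Euler-Lagrange equation gives
    d/dx( y' / sqrt(1 + (y')^2) ) = 0  ⇒  y' / sqrt(1 + (y')^2) = const.
Hence y' is constant, so y(x) is affine.
Fitting the endpoints (-1, 6) and (8, 1):
    slope m = (1 − 6) / (8 − (-1)) = -5/9,
    intercept c = 6 − m·(-1) = 49/9.
Extremal: y(x) = (-5/9) x + 49/9.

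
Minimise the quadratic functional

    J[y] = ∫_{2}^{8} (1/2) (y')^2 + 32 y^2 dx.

The Lagrangian is L = (1/2) (y')^2 + 32 y^2.
Compute ∂L/∂y = 64y, ∂L/∂y' = y'.
The Euler-Lagrange equation d/dx(∂L/∂y') − ∂L/∂y = 0 reduces to
    y'' − 64 y = 0.
Its general solution is
    y(x) = A e^(8x) + B e^(−8x),
with A, B fixed by the endpoint conditions.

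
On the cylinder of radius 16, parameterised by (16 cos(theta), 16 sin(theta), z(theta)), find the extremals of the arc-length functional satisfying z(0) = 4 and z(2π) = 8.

Parameterise the cylinder of radius R = 16 as
    r(θ) = (16 cos θ, 16 sin θ, z(θ)).
The arc-length element is
    ds = sqrt(256 + (dz/dθ)^2) dθ,
so the Lagrangian is L = sqrt(256 + z'^2).
L depends on z' only, not on z or θ, so ∂L/∂z = 0 and
    ∂L/∂z' = z' / sqrt(256 + z'^2).
The Euler-Lagrange equation gives
    d/dθ( z' / sqrt(256 + z'^2) ) = 0,
so z' is constant. Integrating once:
    z(θ) = a θ + b,
a helix on the cylinder (a straight line when the cylinder is unrolled). The constants a, b are determined by the endpoint conditions.
With endpoint conditions z(0) = 4 and z(2π) = 8: from z(0) = b we get b = 4, and a·2π + 4 = 8 gives a = 2/π, so
    z(θ) = (2/π) θ + 4.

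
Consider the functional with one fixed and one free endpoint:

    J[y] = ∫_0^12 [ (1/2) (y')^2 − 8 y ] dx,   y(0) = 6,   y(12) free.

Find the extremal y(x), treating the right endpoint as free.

The Lagrangian L = (1/2) (y')^2 − 8 y gives
    ∂L/∂y = −8,   ∂L/∂y' = y'.
Euler-Lagrange: d/dx(y') − (−8) = 0, i.e. y'' + 8 = 0, so
    y(x) = −(8/2) x^2 + C1 x + C2.
Fixed left endpoint y(0) = 6 ⇒ C2 = 6.
The right endpoint x = 12 is free, so the natural (transversality) condition is ∂L/∂y' |_{x=12} = 0, i.e. y'(12) = 0.
Compute y'(x) = −8 x + C1, so y'(12) = −96 + C1 = 0 ⇒ C1 = 96.
Therefore the extremal is
    y(x) = −4 x^2 + 96 x + 6.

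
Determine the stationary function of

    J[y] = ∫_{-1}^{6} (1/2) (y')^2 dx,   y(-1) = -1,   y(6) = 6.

The Lagrangian is L = (1/2) (y')^2.
Compute ∂L/∂y = 0, ∂L/∂y' = y'.
The Euler-Lagrange equation d/dx(∂L/∂y') − ∂L/∂y = 0 reduces to
    y'' = 0.
Its general solution is
    y(x) = A x + B,
with A, B fixed by the endpoint conditions.
Applying the endpoint conditions y(-1) = -1 and y(6) = 6: solve A·-1 + B = -1 and A·6 + B = 6. Subtracting gives A(6 − -1) = 6 − -1, so A = 1, and B = -1 − A·-1 = 0. Therefore
    y(x) = x.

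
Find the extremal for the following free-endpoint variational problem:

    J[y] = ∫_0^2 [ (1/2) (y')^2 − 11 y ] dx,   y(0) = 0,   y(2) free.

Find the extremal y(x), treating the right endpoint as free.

The Lagrangian L = (1/2) (y')^2 − 11 y gives
    ∂L/∂y = −11,   ∂L/∂y' = y'.
Euler-Lagrange: d/dx(y') − (−11) = 0, i.e. y'' + 11 = 0, so
    y(x) = −(11/2) x^2 + C1 x + C2.
Fixed left endpoint y(0) = 0 ⇒ C2 = 0.
The right endpoint x = 2 is free, so the natural (transversality) condition is ∂L/∂y' |_{x=2} = 0, i.e. y'(2) = 0.
Compute y'(x) = −11 x + C1, so y'(2) = −22 + C1 = 0 ⇒ C1 = 22.
Therefore the extremal is
    y(x) = −(11/2) x^2 + 22 x.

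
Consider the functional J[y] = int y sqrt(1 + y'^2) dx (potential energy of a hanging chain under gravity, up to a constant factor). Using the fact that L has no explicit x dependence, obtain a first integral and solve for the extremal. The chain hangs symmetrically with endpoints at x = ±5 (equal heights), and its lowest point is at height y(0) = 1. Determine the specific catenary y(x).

The Lagrangian L(y, y') = y sqrt(1 + y'^2) has no explicit x dependence, so the Beltrami identity applies:
    L − y' ∂L/∂y' = C.
Compute ∂L/∂y' = y · y' / sqrt(1 + y'^2). Then
    L − y' ∂L/∂y'
    = y sqrt(1 + y'^2) − y · y'^2 / sqrt(1 + y'^2)
    = y (1 + y'^2 − y'^2) / sqrt(1 + y'^2)
    = y / sqrt(1 + y'^2) = C.
Squaring gives y^2 = C^2 (1 + y'^2), i.e.
    y'^2 = y^2 / C^2 − 1.
Separating variables,
    dy / sqrt(y^2 − C^2) = dx / C,
and integrating gives arccosh(y / C) = (x − a)/C, so
    y(x) = C cosh((x − a)/C),
the catenary. The constants C and a are fixed by the two endpoint conditions (and, for the hanging-chain problem, the length constraint selects C).
Now fit the given data. The endpoints x = ±5 are symmetric at equal height, so the catenary is even about its minimum: a = 0 and y(x) = C cosh(x/C). The lowest point is y(0) = C cosh(0) = C, and we are told y(0) = 1, so C = 1. Therefore
    y(x) = cosh(x),
and at the endpoints
    y(±5) = cosh(5).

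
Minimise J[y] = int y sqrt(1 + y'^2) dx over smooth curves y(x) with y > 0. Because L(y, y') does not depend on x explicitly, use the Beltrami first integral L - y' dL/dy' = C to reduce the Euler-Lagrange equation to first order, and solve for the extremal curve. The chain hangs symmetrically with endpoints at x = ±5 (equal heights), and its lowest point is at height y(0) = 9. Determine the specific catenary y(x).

The Lagrangian L(y, y') = y sqrt(1 + y'^2) has no explicit x dependence, so the Beltrami identity applies:
    L − y' ∂L/∂y' = C.
Compute ∂L/∂y' = y · y' / sqrt(1 + y'^2). Then
    L − y' ∂L/∂y'
    = y sqrt(1 + y'^2) − y · y'^2 / sqrt(1 + y'^2)
    = y (1 + y'^2 − y'^2) / sqrt(1 + y'^2)
    = y / sqrt(1 + y'^2) = C.
Squaring gives y^2 = C^2 (1 + y'^2), i.e.
    y'^2 = y^2 / C^2 − 1.
Separating variables,
    dy / sqrt(y^2 − C^2) = dx / C,
and integrating gives arccosh(y / C) = (x − a)/C, so
    y(x) = C cosh((x − a)/C),
the catenary. The constants C and a are fixed by the two endpoint conditions (and, for the hanging-chain problem, the length constraint selects C).
Now fit the given data. The endpoints x = ±5 are symmetric at equal height, so the catenary is even about its minimum: a = 0 and y(x) = C cosh(x/C). The lowest point is y(0) = C cosh(0) = C, and we are told y(0) = 9, so C = 9. Therefore
    y(x) = 9 cosh(x/9),
and at the endpoints
    y(±5) = 9 cosh(5/9).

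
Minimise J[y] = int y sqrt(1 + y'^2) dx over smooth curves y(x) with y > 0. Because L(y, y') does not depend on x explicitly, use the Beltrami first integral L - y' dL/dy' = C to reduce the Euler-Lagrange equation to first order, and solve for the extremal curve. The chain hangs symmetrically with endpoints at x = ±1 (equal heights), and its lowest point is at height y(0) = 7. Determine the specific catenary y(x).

The Lagrangian L(y, y') = y sqrt(1 + y'^2) has no explicit x dependence, so the Beltrami identity applies:
    L − y' ∂L/∂y' = C.
Compute ∂L/∂y' = y · y' / sqrt(1 + y'^2). Then
    L − y' ∂L/∂y'
    = y sqrt(1 + y'^2) − y · y'^2 / sqrt(1 + y'^2)
    = y (1 + y'^2 − y'^2) / sqrt(1 + y'^2)
    = y / sqrt(1 + y'^2) = C.
Squaring gives y^2 = C^2 (1 + y'^2), i.e.
    y'^2 = y^2 / C^2 − 1.
Separating variables,
    dy / sqrt(y^2 − C^2) = dx / C,
and integrating gives arccosh(y / C) = (x − a)/C, so
    y(x) = C cosh((x − a)/C),
the catenary. The constants C and a are fixed by the two endpoint conditions (and, for the hanging-chain problem, the length constraint selects C).
Now fit the given data. The endpoints x = ±1 are symmetric at equal height, so the catenary is even about its minimum: a = 0 and y(x) = C cosh(x/C). The lowest point is y(0) = C cosh(0) = C, and we are told y(0) = 7, so C = 7. Therefore
    y(x) = 7 cosh(x/7),
and at the endpoints
    y(±1) = 7 cosh(1/7).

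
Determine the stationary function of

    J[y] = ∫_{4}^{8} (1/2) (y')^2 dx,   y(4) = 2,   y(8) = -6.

The Lagrangian is L = (1/2) (y')^2.
Compute ∂L/∂y = 0, ∂L/∂y' = y'.
The Euler-Lagrange equation d/dx(∂L/∂y') − ∂L/∂y = 0 reduces to
    y'' = 0.
Its general solution is
    y(x) = A x + B,
with A, B fixed by the endpoint conditions.
Applying the endpoint conditions y(4) = 2 and y(8) = -6: solve A·4 + B = 2 and A·8 + B = -6. Subtracting gives A(8 − 4) = -6 − 2, so A = -2, and B = 2 − A·4 = 10. Therefore
    y(x) = -2 x + 10.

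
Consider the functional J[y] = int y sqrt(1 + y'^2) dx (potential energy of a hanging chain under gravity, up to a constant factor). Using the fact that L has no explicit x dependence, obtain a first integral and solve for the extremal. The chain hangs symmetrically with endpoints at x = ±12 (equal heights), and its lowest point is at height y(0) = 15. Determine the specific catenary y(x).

The Lagrangian L(y, y') = y sqrt(1 + y'^2) has no explicit x dependence, so the Beltrami identity applies:
    L − y' ∂L/∂y' = C.
Compute ∂L/∂y' = y · y' / sqrt(1 + y'^2). Then
    L − y' ∂L/∂y'
    = y sqrt(1 + y'^2) − y · y'^2 / sqrt(1 + y'^2)
    = y (1 + y'^2 − y'^2) / sqrt(1 + y'^2)
    = y / sqrt(1 + y'^2) = C.
Squaring gives y^2 = C^2 (1 + y'^2), i.e.
    y'^2 = y^2 / C^2 − 1.
Separating variables,
    dy / sqrt(y^2 − C^2) = dx / C,
and integrating gives arccosh(y / C) = (x − a)/C, so
    y(x) = C cosh((x − a)/C),
the catenary. The constants C and a are fixed by the two endpoint conditions (and, for the hanging-chain problem, the length constraint selects C).
Now fit the given data. The endpoints x = ±12 are symmetric at equal height, so the catenary is even about its minimum: a = 0 and y(x) = C cosh(x/C). The lowest point is y(0) = C cosh(0) = C, and we are told y(0) = 15, so C = 15. Therefore
    y(x) = 15 cosh(x/15),
and at the endpoints
    y(±12) = 15 cosh(12/15).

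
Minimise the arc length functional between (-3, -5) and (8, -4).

Arc-length functional: J[y] = ∫ sqrt(1 + (y')^2) dx.
Lagrangian L = sqrt(1 + (y')^2) has no explicit y dependence, so ∂L/∂y = 0 and the Euler-Lagrange equation gives
    d/dx( y' / sqrt(1 + (y')^2) ) = 0  ⇒  y' / sqrt(1 + (y')^2) = const.
Hence y' is constant, so y(x) is affine.
Fitting the endpoints (-3, -5) and (8, -4):
    slope m = ((-4) − (-5)) / (8 − (-3)) = 1/11,
    intercept c = (-5) − m·(-3) = -52/11.
Extremal: y(x) = (1/11) x - 52/11.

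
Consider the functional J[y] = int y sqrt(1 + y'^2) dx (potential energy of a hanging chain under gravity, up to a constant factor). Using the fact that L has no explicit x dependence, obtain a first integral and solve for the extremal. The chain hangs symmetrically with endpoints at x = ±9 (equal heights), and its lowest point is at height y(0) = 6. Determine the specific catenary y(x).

The Lagrangian L(y, y') = y sqrt(1 + y'^2) has no explicit x dependence, so the Beltrami identity applies:
    L − y' ∂L/∂y' = C.
Compute ∂L/∂y' = y · y' / sqrt(1 + y'^2). Then
    L − y' ∂L/∂y'
    = y sqrt(1 + y'^2) − y · y'^2 / sqrt(1 + y'^2)
    = y (1 + y'^2 − y'^2) / sqrt(1 + y'^2)
    = y / sqrt(1 + y'^2) = C.
Squaring gives y^2 = C^2 (1 + y'^2), i.e.
    y'^2 = y^2 / C^2 − 1.
Separating variables,
    dy / sqrt(y^2 − C^2) = dx / C,
and integrating gives arccosh(y / C) = (x − a)/C, so
    y(x) = C cosh((x − a)/C),
the catenary. The constants C and a are fixed by the two endpoint conditions (and, for the hanging-chain problem, the length constraint selects C).
Now fit the given data. The endpoints x = ±9 are symmetric at equal height, so the catenary is even about its minimum: a = 0 and y(x) = C cosh(x/C). The lowest point is y(0) = C cosh(0) = C, and we are told y(0) = 6, so C = 6. Therefore
    y(x) = 6 cosh(x/6),
and at the endpoints
    y(±9) = 6 cosh(9/6).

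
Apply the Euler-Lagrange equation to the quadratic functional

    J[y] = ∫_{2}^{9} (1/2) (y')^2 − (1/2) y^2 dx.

The Lagrangian is L = (1/2) (y')^2 − (1/2) y^2.
Compute ∂L/∂y = -y, ∂L/∂y' = y'.
The Euler-Lagrange equation d/dx(∂L/∂y') − ∂L/∂y = 0 reduces to
    y'' + y = 0.
Its general solution is
    y(x) = A sin(x) + B cos(x),
with A, B fixed by the endpoint conditions.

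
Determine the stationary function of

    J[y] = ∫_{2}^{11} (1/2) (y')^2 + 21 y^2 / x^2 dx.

The Lagrangian is L = (1/2) (y')^2 + 21 y^2 / x^2.
Compute ∂L/∂y = 42y/x^2, ∂L/∂y' = y'.
The Euler-Lagrange equation d/dx(∂L/∂y') − ∂L/∂y = 0 reduces to
    y'' − 42/x^2 · y = 0  (x > 0).
Its general solution is
    y(x) = A x^7 + B x^(-6),
with A, B fixed by the endpoint conditions.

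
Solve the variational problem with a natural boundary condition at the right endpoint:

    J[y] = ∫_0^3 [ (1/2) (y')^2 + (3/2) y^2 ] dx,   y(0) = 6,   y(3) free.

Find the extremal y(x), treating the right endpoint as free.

The Lagrangian L = (1/2) (y')^2 + (3/2) y^2 gives
    ∂L/∂y = 3 y,   ∂L/∂y' = y'.
Euler-Lagrange: y'' − 3 y = 0.
With k = sqrt(3), the general solution is
    y(x) = A cosh(sqrt(3) x) + B sinh(sqrt(3) x).
Fixed left endpoint y(0) = 6 ⇒ A = 6.
The right endpoint x = 3 is free, so the natural (transversality) condition is ∂L/∂y' |_{x=3} = 0, i.e. y'(3) = 0.
Compute y'(x) = A k sinh(k x) + B k cosh(k x), so
    y'(3) = A k sinh(k·3) + B k cosh(k·3) = 0
    ⇒ B = −A tanh(k·3) = − 6 tanh(sqrt(3)·3).
Therefore the extremal is
    y(x) = 6 cosh(sqrt(3) x) − 6 tanh(sqrt(3)·3) sinh(sqrt(3) x).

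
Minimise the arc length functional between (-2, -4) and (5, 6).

Arc-length functional: J[y] = ∫ sqrt(1 + (y')^2) dx.
Lagrangian L = sqrt(1 + (y')^2) has no explicit y dependence, so ∂L/∂y = 0 and the Euler-Lagrange equation gives
    d/dx( y' / sqrt(1 + (y')^2) ) = 0  ⇒  y' / sqrt(1 + (y')^2) = const.
Hence y' is constant, so y(x) is affine.
Fitting the endpoints (-2, -4) and (5, 6):
    slope m = (6 − (-4)) / (5 − (-2)) = 10/7,
    intercept c = (-4) − m·(-2) = -8/7.
Extremal: y(x) = (10/7) x - 8/7.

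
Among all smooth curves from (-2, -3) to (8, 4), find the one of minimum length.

Arc-length functional: J[y] = ∫ sqrt(1 + (y')^2) dx.
Lagrangian L = sqrt(1 + (y')^2) has no explicit y dependence, so ∂L/∂y = 0 and the Euler-Lagrange equation gives
    d/dx( y' / sqrt(1 + (y')^2) ) = 0  ⇒  y' / sqrt(1 + (y')^2) = const.
Hence y' is constant, so y(x) is affine.
Fitting the endpoints (-2, -3) and (8, 4):
    slope m = (4 − (-3)) / (8 − (-2)) = 7/10,
    intercept c = (-3) − m·(-2) = -8/5.
Extremal: y(x) = (7/10) x - 8/5.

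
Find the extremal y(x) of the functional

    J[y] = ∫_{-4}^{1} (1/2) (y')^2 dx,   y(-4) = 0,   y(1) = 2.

The Lagrangian is L = (1/2) (y')^2.
Compute ∂L/∂y = 0, ∂L/∂y' = y'.
The Euler-Lagrange equation d/dx(∂L/∂y') − ∂L/∂y = 0 reduces to
    y'' = 0.
Its general solution is
    y(x) = A x + B,
with A, B fixed by the endpoint conditions.
Applying the endpoint conditions y(-4) = 0 and y(1) = 2: solve A·-4 + B = 0 and A·1 + B = 2. Subtracting gives A(1 − -4) = 2 − 0, so A = 2/5, and B = 0 − A·-4 = 8/5. Therefore
    y(x) = (2/5) x + 8/5.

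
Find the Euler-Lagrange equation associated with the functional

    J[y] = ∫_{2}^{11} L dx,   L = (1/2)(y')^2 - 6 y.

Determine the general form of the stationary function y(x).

The Lagrangian is L = (1/2)(y')^2 - 6 y.
∂L/∂y = -6.
∂L/∂y' = y'.
The Euler-Lagrange equation d/dx(∂L/∂y') − ∂L/∂y = 0 becomes:
    y'' + 6 = 0
General solution: y(x) = -3 x^2 + A x + B, where A and B are arbitrary constants fixed by the endpoint conditions.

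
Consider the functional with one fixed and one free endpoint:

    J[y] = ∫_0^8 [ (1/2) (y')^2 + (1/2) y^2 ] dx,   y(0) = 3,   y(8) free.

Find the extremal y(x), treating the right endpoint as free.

The Lagrangian L = (1/2) (y')^2 + (1/2) y^2 gives
    ∂L/∂y = 1 y,   ∂L/∂y' = y'.
Euler-Lagrange: y'' − y = 0.
With k = 1, the general solution is
    y(x) = A cosh(x) + B sinh(x).
Fixed left endpoint y(0) = 3 ⇒ A = 3.
The right endpoint x = 8 is free, so the natural (transversality) condition is ∂L/∂y' |_{x=8} = 0, i.e. y'(8) = 0.
Compute y'(x) = A k sinh(k x) + B k cosh(k x), so
    y'(8) = A k sinh(k·8) + B k cosh(k·8) = 0
    ⇒ B = −A tanh(k·8) = − 3 tanh(1·8).
Therefore the extremal is
    y(x) = 3 cosh(1 x) − 3 tanh(1·8) sinh(1 x).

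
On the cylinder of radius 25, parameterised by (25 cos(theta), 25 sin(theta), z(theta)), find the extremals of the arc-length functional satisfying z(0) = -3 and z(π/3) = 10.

Parameterise the cylinder of radius R = 25 as
    r(θ) = (25 cos θ, 25 sin θ, z(θ)).
The arc-length element is
    ds = sqrt(625 + (dz/dθ)^2) dθ,
so the Lagrangian is L = sqrt(625 + z'^2).
L depends on z' only, not on z or θ, so ∂L/∂z = 0 and
    ∂L/∂z' = z' / sqrt(625 + z'^2).
The Euler-Lagrange equation gives
    d/dθ( z' / sqrt(625 + z'^2) ) = 0,
so z' is constant. Integrating once:
    z(θ) = a θ + b,
a helix on the cylinder (a straight line when the cylinder is unrolled). The constants a, b are determined by the endpoint conditions.
With endpoint conditions z(0) = -3 and z(π/3) = 10: from z(0) = b we get b = -3, and a·π/3 + -3 = 10 gives a = 39/π, so
    z(θ) = (39/π) θ − 3.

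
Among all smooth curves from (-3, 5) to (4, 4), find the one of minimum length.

Arc-length functional: J[y] = ∫ sqrt(1 + (y')^2) dx.
Lagrangian L = sqrt(1 + (y')^2) has no explicit y dependence, so ∂L/∂y = 0 and the Euler-Lagrange equation gives
    d/dx( y' / sqrt(1 + (y')^2) ) = 0  ⇒  y' / sqrt(1 + (y')^2) = const.
Hence y' is constant, so y(x) is affine.
Fitting the endpoints (-3, 5) and (4, 4):
    slope m = (4 − 5) / (4 − (-3)) = -1/7,
    intercept c = 5 − m·(-3) = 32/7.
Extremal: y(x) = (-1/7) x + 32/7.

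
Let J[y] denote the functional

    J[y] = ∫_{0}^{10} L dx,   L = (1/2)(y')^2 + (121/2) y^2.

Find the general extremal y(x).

The Lagrangian is L = (1/2)(y')^2 + (121/2) y^2.
∂L/∂y = 121y.
∂L/∂y' = y'.
The Euler-Lagrange equation d/dx(∂L/∂y') − ∂L/∂y = 0 becomes:
    y'' - 121 y = 0
General solution: y(x) = A e^(11x) + B e^(-11x), where A and B are arbitrary constants fixed by the endpoint conditions.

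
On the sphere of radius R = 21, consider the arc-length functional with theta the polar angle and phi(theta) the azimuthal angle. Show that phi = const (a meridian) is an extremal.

On the sphere of radius R = 21 with spherical coordinates (θ, φ), the induced metric is
    ds^2 = 441(dθ^2 + sin^2(θ) dφ^2).
Using θ as the parameter, the arc-length functional becomes
    J[φ] = ∫ 21 sqrt(1 + sin^2(θ) (dφ/dθ)^2) dθ.
So L = 21 sqrt(1 + sin^2(θ) φ'^2). Compute
    ∂L/∂φ = 0  (L has no explicit φ dependence),
    ∂L/∂φ' = 21 sin^2(θ) φ' / sqrt(1 + sin^2(θ) φ'^2).
For the candidate φ(θ) = c (constant), φ' = 0, so ∂L/∂φ' evaluated along the candidate vanishes, and ∂L/∂φ is identically zero. Hence
    d/dθ(∂L/∂φ') − ∂L/∂φ = 0
is satisfied. Therefore meridians φ = const are extremals of arc length — they are geodesics on the sphere.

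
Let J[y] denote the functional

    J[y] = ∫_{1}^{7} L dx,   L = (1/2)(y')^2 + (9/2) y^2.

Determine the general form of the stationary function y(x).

The Lagrangian is L = (1/2)(y')^2 + (9/2) y^2.
∂L/∂y = 9y.
∂L/∂y' = y'.
The Euler-Lagrange equation d/dx(∂L/∂y') − ∂L/∂y = 0 becomes:
    y'' - 9 y = 0
General solution: y(x) = A e^(3x) + B e^(-3x), where A and B are arbitrary constants fixed by the endpoint conditions.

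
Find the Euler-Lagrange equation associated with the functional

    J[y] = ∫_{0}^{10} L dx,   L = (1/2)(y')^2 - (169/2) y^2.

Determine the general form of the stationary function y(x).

The Lagrangian is L = (1/2)(y')^2 - (169/2) y^2.
∂L/∂y = -169y.
∂L/∂y' = y'.
The Euler-Lagrange equation d/dx(∂L/∂y') − ∂L/∂y = 0 becomes:
    y'' + 169 y = 0
General solution: y(x) = A sin(13x) + B cos(13x), where A and B are arbitrary constants fixed by the endpoint conditions.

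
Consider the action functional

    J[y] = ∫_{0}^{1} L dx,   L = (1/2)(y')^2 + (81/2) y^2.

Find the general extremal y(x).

The Lagrangian is L = (1/2)(y')^2 + (81/2) y^2.
∂L/∂y = 81y.
∂L/∂y' = y'.
The Euler-Lagrange equation d/dx(∂L/∂y') − ∂L/∂y = 0 becomes:
    y'' - 81 y = 0
General solution: y(x) = A e^(9x) + B e^(-9x), where A and B are arbitrary constants fixed by the endpoint conditions.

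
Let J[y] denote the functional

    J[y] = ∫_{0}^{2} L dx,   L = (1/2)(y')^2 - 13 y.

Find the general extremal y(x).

The Lagrangian is L = (1/2)(y')^2 - 13 y.
∂L/∂y = -13.
∂L/∂y' = y'.
The Euler-Lagrange equation d/dx(∂L/∂y') − ∂L/∂y = 0 becomes:
    y'' + 13 = 0
General solution: y(x) = -(13/2) x^2 + A x + B, where A and B are arbitrary constants fixed by the endpoint conditions.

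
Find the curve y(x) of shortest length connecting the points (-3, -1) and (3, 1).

Arc-length functional: J[y] = ∫ sqrt(1 + (y')^2) dx.
Lagrangian L = sqrt(1 + (y')^2) has no explicit y dependence, so ∂L/∂y = 0 and the Euler-Lagrange equation gives
    d/dx( y' / sqrt(1 + (y')^2) ) = 0  ⇒  y' / sqrt(1 + (y')^2) = const.
Hence y' is constant, so y(x) is affine.
Fitting the endpoints (-3, -1) and (3, 1):
    slope m = (1 − (-1)) / (3 − (-3)) = 1/3,
    intercept c = (-1) − m·(-3) = 0.
Extremal: y(x) = (1/3) x.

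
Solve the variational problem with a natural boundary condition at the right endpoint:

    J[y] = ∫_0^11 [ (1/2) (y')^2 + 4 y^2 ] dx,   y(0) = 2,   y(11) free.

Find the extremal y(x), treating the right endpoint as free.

The Lagrangian L = (1/2) (y')^2 + 4 y^2 gives
    ∂L/∂y = 8 y,   ∂L/∂y' = y'.
Euler-Lagrange: y'' − 8 y = 0.
With k = sqrt(8), the general solution is
    y(x) = A cosh(sqrt(8) x) + B sinh(sqrt(8) x).
Fixed left endpoint y(0) = 2 ⇒ A = 2.
The right endpoint x = 11 is free, so the natural (transversality) condition is ∂L/∂y' |_{x=11} = 0, i.e. y'(11) = 0.
Compute y'(x) = A k sinh(k x) + B k cosh(k x), so
    y'(11) = A k sinh(k·11) + B k cosh(k·11) = 0
    ⇒ B = −A tanh(k·11) = − 2 tanh(sqrt(8)·11).
Therefore the extremal is
    y(x) = 2 cosh(sqrt(8) x) − 2 tanh(sqrt(8)·11) sinh(sqrt(8) x).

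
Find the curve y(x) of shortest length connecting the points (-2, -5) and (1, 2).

Arc-length functional: J[y] = ∫ sqrt(1 + (y')^2) dx.
Lagrangian L = sqrt(1 + (y')^2) has no explicit y dependence, so ∂L/∂y = 0 and the Euler-Lagrange equation gives
    d/dx( y' / sqrt(1 + (y')^2) ) = 0  ⇒  y' / sqrt(1 + (y')^2) = const.
Hence y' is constant, so y(x) is affine.
Fitting the endpoints (-2, -5) and (1, 2):
    slope m = (2 − (-5)) / (1 − (-2)) = 7/3,
    intercept c = (-5) − m·(-2) = -1/3.
Extremal: y(x) = (7/3) x - 1/3.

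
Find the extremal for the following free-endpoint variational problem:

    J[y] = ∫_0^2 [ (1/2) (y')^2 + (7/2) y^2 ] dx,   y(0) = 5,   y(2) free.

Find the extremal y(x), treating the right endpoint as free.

The Lagrangian L = (1/2) (y')^2 + (7/2) y^2 gives
    ∂L/∂y = 7 y,   ∂L/∂y' = y'.
Euler-Lagrange: y'' − 7 y = 0.
With k = sqrt(7), the general solution is
    y(x) = A cosh(sqrt(7) x) + B sinh(sqrt(7) x).
Fixed left endpoint y(0) = 5 ⇒ A = 5.
The right endpoint x = 2 is free, so the natural (transversality) condition is ∂L/∂y' |_{x=2} = 0, i.e. y'(2) = 0.
Compute y'(x) = A k sinh(k x) + B k cosh(k x), so
    y'(2) = A k sinh(k·2) + B k cosh(k·2) = 0
    ⇒ B = −A tanh(k·2) = − 5 tanh(sqrt(7)·2).
Therefore the extremal is
    y(x) = 5 cosh(sqrt(7) x) − 5 tanh(sqrt(7)·2) sinh(sqrt(7) x).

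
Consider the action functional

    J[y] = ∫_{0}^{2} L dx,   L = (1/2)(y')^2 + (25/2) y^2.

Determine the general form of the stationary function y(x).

The Lagrangian is L = (1/2)(y')^2 + (25/2) y^2.
∂L/∂y = 25y.
∂L/∂y' = y'.
The Euler-Lagrange equation d/dx(∂L/∂y') − ∂L/∂y = 0 becomes:
    y'' - 25 y = 0
General solution: y(x) = A e^(5x) + B e^(-5x), where A and B are arbitrary constants fixed by the endpoint conditions.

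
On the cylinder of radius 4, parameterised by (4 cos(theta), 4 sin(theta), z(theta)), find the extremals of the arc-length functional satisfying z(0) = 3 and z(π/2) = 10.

Parameterise the cylinder of radius R = 4 as
    r(θ) = (4 cos θ, 4 sin θ, z(θ)).
The arc-length element is
    ds = sqrt(16 + (dz/dθ)^2) dθ,
so the Lagrangian is L = sqrt(16 + z'^2).
L depends on z' only, not on z or θ, so ∂L/∂z = 0 and
    ∂L/∂z' = z' / sqrt(16 + z'^2).
The Euler-Lagrange equation gives
    d/dθ( z' / sqrt(16 + z'^2) ) = 0,
so z' is constant. Integrating once:
    z(θ) = a θ + b,
a helix on the cylinder (a straight line when the cylinder is unrolled). The constants a, b are determined by the endpoint conditions.
With endpoint conditions z(0) = 3 and z(π/2) = 10: from z(0) = b we get b = 3, and a·π/2 + 3 = 10 gives a = 14/π, so
    z(θ) = (14/π) θ + 3.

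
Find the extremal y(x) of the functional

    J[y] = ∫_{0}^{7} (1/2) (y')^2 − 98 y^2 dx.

The Lagrangian is L = (1/2) (y')^2 − 98 y^2.
Compute ∂L/∂y = -196y, ∂L/∂y' = y'.
The Euler-Lagrange equation d/dx(∂L/∂y') − ∂L/∂y = 0 reduces to
    y'' + 196 y = 0.
Its general solution is
    y(x) = A sin(14x) + B cos(14x),
with A, B fixed by the endpoint conditions.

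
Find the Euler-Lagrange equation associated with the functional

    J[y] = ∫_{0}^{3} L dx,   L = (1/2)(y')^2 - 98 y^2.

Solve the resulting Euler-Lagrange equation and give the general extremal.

The Lagrangian is L = (1/2)(y')^2 - 98 y^2.
∂L/∂y = -196y.
∂L/∂y' = y'.
The Euler-Lagrange equation d/dx(∂L/∂y') − ∂L/∂y = 0 becomes:
    y'' + 196 y = 0
General solution: y(x) = A sin(14x) + B cos(14x), where A and B are arbitrary constants fixed by the endpoint conditions.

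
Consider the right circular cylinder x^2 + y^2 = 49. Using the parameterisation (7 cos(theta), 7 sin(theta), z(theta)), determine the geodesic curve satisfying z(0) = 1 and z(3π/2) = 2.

Parameterise the cylinder of radius R = 7 as
    r(θ) = (7 cos θ, 7 sin θ, z(θ)).
The arc-length element is
    ds = sqrt(49 + (dz/dθ)^2) dθ,
so the Lagrangian is L = sqrt(49 + z'^2).
L depends on z' only, not on z or θ, so ∂L/∂z = 0 and
    ∂L/∂z' = z' / sqrt(49 + z'^2).
The Euler-Lagrange equation gives
    d/dθ( z' / sqrt(49 + z'^2) ) = 0,
so z' is constant. Integrating once:
    z(θ) = a θ + b,
a helix on the cylinder (a straight line when the cylinder is unrolled). The constants a, b are determined by the endpoint conditions.
With endpoint conditions z(0) = 1 and z(3π/2) = 2: from z(0) = b we get b = 1, and a·3π/2 + 1 = 2 gives a = 2/(3π), so
    z(θ) = (2/(3π)) θ + 1.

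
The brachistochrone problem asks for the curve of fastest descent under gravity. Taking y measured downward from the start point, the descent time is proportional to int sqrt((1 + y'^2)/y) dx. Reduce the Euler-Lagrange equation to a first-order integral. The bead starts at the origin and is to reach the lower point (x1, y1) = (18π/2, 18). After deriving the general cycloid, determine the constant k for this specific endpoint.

The Lagrangian L = sqrt((1 + y'^2) / y) has no explicit x dependence, so the Beltrami identity applies:
    L − y' ∂L/∂y' = C.
Compute ∂L/∂y' = y' / sqrt(y (1 + y'^2)).
Substitute:
    sqrt((1 + y'^2)/y) − y'·y' / sqrt(y (1 + y'^2))
    = (1 + y'^2) / sqrt(y (1 + y'^2)) − y'^2 / sqrt(y (1 + y'^2))
    = 1 / sqrt(y (1 + y'^2)) = C.
Squaring and rearranging gives the first integral
    y (1 + y'^2) = 1/C^2 =: k   (constant).
Solving this first-order ODE by the substitution
    y = (k/2)(1 − cos θ)
yields the cycloid parameterisation
    x(θ) = (k/2)(θ − sin θ),   y(θ) = (k/2)(1 − cos θ).
The constant k is fixed by the endpoint condition.
Now fit the given lower endpoint (x1, y1) = (18π/2, 18). At the bottom of the first arch (θ = π), the parametric equations give
    y(π) = (k/2)(1 − cos π) = k,
    x(π) = (k/2)(π − sin π) = kπ/2.
Matching y(π) = 18 gives k = 18, consistent with x(π) = 18π/2. Therefore the specific cycloid is
    x(θ) = (18/2)(θ − sin θ),   y(θ) = (18/2)(1 − cos θ).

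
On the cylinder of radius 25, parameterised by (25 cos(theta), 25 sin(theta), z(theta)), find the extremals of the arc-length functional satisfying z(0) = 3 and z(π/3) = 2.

Parameterise the cylinder of radius R = 25 as
    r(θ) = (25 cos θ, 25 sin θ, z(θ)).
The arc-length element is
    ds = sqrt(625 + (dz/dθ)^2) dθ,
so the Lagrangian is L = sqrt(625 + z'^2).
L depends on z' only, not on z or θ, so ∂L/∂z = 0 and
    ∂L/∂z' = z' / sqrt(625 + z'^2).
The Euler-Lagrange equation gives
    d/dθ( z' / sqrt(625 + z'^2) ) = 0,
so z' is constant. Integrating once:
    z(θ) = a θ + b,
a helix on the cylinder (a straight line when the cylinder is unrolled). The constants a, b are determined by the endpoint conditions.
With endpoint conditions z(0) = 3 and z(π/3) = 2: from z(0) = b we get b = 3, and a·π/3 + 3 = 2 gives a = -3/π, so
    z(θ) = (-3/π) θ + 3.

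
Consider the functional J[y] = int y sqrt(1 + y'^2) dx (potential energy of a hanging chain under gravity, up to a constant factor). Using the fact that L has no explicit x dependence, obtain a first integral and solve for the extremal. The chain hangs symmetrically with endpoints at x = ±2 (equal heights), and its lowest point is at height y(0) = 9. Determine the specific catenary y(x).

The Lagrangian L(y, y') = y sqrt(1 + y'^2) has no explicit x dependence, so the Beltrami identity applies:
    L − y' ∂L/∂y' = C.
Compute ∂L/∂y' = y · y' / sqrt(1 + y'^2). Then
    L − y' ∂L/∂y'
    = y sqrt(1 + y'^2) − y · y'^2 / sqrt(1 + y'^2)
    = y (1 + y'^2 − y'^2) / sqrt(1 + y'^2)
    = y / sqrt(1 + y'^2) = C.
Squaring gives y^2 = C^2 (1 + y'^2), i.e.
    y'^2 = y^2 / C^2 − 1.
Separating variables,
    dy / sqrt(y^2 − C^2) = dx / C,
and integrating gives arccosh(y / C) = (x − a)/C, so
    y(x) = C cosh((x − a)/C),
the catenary. The constants C and a are fixed by the two endpoint conditions (and, for the hanging-chain problem, the length constraint selects C).
Now fit the given data. The endpoints x = ±2 are symmetric at equal height, so the catenary is even about its minimum: a = 0 and y(x) = C cosh(x/C). The lowest point is y(0) = C cosh(0) = C, and we are told y(0) = 9, so C = 9. Therefore
    y(x) = 9 cosh(x/9),
and at the endpoints
    y(±2) = 9 cosh(2/9).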